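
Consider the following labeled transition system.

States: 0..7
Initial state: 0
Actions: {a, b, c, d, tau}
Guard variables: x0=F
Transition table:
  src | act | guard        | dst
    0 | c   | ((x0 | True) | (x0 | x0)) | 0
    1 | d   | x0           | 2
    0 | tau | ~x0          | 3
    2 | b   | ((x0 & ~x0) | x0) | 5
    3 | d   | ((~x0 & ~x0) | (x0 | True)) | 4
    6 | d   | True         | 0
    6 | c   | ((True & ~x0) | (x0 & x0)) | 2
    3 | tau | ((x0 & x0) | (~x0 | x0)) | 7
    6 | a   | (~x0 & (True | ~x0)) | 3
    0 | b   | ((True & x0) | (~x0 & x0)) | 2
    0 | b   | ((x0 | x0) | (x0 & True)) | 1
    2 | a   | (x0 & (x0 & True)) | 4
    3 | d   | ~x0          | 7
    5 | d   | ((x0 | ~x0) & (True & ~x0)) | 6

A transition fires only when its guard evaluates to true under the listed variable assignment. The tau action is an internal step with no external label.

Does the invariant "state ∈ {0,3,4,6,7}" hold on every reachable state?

Answer: INVARIANT HOLDS

Working:
Allowed set {0,3,4,6,7}
Reach set: {0,3,4,7}
  0: ok
  3: ok
  4: ok
  7: ok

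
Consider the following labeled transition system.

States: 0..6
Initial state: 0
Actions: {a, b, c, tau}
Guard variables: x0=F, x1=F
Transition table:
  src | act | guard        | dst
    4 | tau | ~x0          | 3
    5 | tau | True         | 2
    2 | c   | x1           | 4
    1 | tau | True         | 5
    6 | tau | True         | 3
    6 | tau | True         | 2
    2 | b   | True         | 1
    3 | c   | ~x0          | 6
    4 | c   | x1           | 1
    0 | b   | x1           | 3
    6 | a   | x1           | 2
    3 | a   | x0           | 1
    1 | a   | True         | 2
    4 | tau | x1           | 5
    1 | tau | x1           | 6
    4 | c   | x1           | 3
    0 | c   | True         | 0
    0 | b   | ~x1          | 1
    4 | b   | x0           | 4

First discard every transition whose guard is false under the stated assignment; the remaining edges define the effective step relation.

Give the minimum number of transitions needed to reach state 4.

Breadth-first toward 4:
  L0 = {0}
  L1 = {1}
  L2 = {2,5}
4 never appears.

Answer: UNREACHABLE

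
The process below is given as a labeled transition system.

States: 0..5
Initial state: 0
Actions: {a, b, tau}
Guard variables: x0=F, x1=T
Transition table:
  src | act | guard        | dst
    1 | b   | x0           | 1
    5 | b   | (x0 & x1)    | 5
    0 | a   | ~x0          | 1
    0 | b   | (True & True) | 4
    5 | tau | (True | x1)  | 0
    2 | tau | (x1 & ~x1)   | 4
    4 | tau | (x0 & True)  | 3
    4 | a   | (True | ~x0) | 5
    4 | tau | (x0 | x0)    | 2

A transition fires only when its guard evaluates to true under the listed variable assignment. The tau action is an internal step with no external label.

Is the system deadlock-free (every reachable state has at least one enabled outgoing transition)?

Reachable = {0,1,4,5}
  0: a→1  b→4  [2 exit(s)]
  1: ∅  [deadlock]
  4: a→5  [1 exit(s)]
  5: tau→0  [1 exit(s)]
witness 1: a

Answer: DEADLOCK at state 1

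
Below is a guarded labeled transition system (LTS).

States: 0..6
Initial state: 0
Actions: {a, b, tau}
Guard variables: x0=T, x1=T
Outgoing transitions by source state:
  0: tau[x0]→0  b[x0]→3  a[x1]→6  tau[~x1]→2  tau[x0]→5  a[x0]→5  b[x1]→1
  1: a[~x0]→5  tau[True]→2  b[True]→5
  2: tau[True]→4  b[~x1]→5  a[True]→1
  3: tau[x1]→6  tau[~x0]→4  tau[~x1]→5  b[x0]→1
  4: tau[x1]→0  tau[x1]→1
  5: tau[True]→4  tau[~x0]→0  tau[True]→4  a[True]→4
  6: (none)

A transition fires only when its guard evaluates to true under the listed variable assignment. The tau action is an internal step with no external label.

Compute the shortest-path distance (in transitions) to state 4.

Breadth-first toward 4:
  Layer 0: {0}
  Layer 1: {1,3,5,6}
  Layer 2: {2,4}
4 enters at depth 2; path a·a

Answer: 2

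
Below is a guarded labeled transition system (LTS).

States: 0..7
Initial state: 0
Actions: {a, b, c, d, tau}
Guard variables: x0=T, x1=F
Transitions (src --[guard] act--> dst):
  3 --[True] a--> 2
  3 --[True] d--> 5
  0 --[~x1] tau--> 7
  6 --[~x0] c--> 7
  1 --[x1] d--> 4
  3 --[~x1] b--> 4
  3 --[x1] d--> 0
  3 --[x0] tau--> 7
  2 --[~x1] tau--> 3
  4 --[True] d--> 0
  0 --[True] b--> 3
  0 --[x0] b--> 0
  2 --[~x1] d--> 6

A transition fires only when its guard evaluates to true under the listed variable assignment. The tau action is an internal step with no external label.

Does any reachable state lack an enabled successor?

Answer: DEADLOCK at state 5

Trace:
Reach set: {0,2,3,4,5,6,7}
  0: b→0  b→3  tau→7  [3 exit(s)]
  2: d→6  tau→3  [2 exit(s)]
  3: a→2  b→4  d→5  tau→7  [4 exit(s)]
  4: d→0  [1 exit(s)]
  5: ∅  [deadlock]
  6: ∅  [deadlock]
  7: ∅  [deadlock]
witness 5: b·d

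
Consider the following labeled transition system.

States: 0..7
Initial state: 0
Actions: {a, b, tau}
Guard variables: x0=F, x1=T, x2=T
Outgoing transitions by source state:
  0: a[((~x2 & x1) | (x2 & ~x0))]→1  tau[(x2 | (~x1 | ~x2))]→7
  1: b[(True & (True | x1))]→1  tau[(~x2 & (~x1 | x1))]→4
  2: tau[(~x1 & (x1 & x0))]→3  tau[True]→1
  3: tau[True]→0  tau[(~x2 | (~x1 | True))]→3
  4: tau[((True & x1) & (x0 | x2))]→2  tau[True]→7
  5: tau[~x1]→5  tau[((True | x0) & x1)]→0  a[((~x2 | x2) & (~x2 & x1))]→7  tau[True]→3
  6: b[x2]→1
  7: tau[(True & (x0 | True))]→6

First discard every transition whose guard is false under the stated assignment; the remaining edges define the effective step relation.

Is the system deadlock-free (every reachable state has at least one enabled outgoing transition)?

Answer: DEADLOCK-FREE

Trace:
Reach set: {0,1,6,7}
  0: a→1  tau→7  [2 exit(s)]
  1: b→1  [1 exit(s)]
  6: b→1  [1 exit(s)]
  7: tau→6  [1 exit(s)]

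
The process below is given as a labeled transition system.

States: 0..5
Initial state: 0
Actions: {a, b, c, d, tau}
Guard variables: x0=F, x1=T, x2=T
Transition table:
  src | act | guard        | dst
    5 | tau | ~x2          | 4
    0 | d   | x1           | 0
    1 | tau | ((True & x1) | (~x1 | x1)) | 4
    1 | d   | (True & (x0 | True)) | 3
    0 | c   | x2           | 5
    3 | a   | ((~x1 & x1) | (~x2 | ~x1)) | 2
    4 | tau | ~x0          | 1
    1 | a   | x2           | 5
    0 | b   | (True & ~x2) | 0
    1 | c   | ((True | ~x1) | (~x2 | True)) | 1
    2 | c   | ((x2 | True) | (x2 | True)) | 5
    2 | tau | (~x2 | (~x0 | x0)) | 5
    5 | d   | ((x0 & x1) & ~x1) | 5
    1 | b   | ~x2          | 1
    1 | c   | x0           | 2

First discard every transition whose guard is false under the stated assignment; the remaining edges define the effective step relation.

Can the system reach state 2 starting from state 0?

Answer: UNREACHABLE

Working:
After dropping false guards: 9 live edges.
Layer 0: {0}
Layer 1: {5}  cumulative {0,5}
R = {0,5}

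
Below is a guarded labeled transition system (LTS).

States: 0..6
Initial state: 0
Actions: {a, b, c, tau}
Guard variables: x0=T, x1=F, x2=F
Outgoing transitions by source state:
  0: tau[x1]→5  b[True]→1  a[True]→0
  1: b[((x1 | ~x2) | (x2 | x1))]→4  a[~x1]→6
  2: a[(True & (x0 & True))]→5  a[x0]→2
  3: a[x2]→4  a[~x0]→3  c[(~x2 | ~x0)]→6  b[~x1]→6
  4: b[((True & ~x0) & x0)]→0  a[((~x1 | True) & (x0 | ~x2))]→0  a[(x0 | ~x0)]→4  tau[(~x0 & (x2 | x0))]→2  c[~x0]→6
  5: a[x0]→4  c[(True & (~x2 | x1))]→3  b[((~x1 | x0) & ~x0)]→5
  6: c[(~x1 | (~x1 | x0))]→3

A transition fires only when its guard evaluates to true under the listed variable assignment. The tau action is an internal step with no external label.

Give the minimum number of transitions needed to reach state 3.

Answer: 3

Analysis:
Breadth-first toward 3:
  L0 = {0}
  L1 = {1}
  L2 = {4,6}
  L3 = {3}
depth(3)=3, e.g. b·a·c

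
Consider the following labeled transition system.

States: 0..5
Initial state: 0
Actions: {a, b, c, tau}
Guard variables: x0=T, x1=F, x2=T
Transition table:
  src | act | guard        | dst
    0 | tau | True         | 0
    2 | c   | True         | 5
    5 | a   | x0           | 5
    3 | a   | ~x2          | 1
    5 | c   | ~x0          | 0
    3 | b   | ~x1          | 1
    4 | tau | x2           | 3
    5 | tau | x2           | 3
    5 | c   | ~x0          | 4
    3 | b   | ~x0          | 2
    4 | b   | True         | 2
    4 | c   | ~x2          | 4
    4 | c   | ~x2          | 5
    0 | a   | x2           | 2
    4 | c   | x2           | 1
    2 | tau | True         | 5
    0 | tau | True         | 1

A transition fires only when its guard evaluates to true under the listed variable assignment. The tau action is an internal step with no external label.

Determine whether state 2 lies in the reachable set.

Guard filter leaves 11 enabled edge(s).
Layer 0: {0}
Layer 1: {1,2}  cumulative {0,1,2}
Layer 2: {5}  cumulative {0,1,2,5}
Layer 3: {3}  cumulative {0,1,2,3,5}
Reach set: {0,1,2,3,5}
trace reaching 2: a

Answer: REACHABLE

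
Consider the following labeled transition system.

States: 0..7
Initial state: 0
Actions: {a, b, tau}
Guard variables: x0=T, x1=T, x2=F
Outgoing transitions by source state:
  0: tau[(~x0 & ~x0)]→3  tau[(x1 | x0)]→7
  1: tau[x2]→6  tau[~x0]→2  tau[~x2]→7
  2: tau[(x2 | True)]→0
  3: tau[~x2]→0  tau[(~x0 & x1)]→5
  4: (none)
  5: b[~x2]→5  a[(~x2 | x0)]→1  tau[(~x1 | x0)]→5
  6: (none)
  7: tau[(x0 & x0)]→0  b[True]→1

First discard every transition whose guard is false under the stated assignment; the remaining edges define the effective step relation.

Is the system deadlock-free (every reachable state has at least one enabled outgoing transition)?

Reach set: {0,1,7}
  0: tau→7  [deg 1]
  1: tau→7  [deg 1]
  7: b→1  tau→0  [deg 2]

Answer: DEADLOCK-FREE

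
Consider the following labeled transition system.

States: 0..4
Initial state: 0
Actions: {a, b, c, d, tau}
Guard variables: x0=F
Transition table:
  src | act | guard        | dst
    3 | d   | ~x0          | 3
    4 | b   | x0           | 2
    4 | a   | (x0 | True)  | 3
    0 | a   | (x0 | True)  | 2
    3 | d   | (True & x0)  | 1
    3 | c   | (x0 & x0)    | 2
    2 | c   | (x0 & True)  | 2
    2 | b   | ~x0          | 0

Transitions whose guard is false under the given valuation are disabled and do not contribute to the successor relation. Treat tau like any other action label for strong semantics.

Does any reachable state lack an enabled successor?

Reach set: {0,2}
  0: a→2  [1 out]
  2: b→0  [1 out]

Answer: DEADLOCK-FREE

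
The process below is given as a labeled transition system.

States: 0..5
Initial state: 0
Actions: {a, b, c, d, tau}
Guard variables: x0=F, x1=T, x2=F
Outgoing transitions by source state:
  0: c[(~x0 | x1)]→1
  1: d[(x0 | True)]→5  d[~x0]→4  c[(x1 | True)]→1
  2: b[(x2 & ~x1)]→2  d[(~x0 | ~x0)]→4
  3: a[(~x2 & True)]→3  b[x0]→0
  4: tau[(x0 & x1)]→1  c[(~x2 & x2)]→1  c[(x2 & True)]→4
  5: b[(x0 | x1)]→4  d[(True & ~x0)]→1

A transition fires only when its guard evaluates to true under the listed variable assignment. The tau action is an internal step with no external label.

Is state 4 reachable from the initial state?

Guard filter leaves 8 enabled edge(s).
Layer 0: {0}
Layer 1: {1}  now seen {0,1}
Layer 2: {4,5}  now seen {0,1,4,5}
R = {0,1,4,5}
Path to 4: c·d

Answer: REACHABLE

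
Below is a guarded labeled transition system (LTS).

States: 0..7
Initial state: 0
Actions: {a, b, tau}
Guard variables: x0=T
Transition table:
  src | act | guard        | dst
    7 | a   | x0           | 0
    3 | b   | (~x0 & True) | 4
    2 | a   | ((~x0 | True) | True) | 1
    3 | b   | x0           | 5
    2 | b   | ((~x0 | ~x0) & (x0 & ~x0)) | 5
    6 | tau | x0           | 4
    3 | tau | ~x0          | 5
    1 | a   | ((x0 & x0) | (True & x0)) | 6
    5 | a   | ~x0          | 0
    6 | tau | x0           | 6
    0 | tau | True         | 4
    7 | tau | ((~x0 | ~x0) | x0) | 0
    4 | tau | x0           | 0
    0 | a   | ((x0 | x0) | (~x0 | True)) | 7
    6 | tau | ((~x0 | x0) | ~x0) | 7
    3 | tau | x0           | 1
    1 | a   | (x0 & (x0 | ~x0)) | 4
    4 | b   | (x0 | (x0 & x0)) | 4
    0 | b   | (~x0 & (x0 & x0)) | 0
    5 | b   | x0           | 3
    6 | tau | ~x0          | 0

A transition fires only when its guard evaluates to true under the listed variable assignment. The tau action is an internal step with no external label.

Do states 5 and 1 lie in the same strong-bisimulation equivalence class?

Answer: NOT BISIMILAR

Analysis:
Bisimulation quotient by refinement:
  round 0: {{0,1,2,3,4,5,6,7}}
  round 1: {{0,7},{1,2},{3,4},{5},{6}}
  round 2: {{0},{1},{2},{3},{4},{5},{6},{7}}
Fixed point at round 3; 8 class(es).
[5]={5}  [1]={1}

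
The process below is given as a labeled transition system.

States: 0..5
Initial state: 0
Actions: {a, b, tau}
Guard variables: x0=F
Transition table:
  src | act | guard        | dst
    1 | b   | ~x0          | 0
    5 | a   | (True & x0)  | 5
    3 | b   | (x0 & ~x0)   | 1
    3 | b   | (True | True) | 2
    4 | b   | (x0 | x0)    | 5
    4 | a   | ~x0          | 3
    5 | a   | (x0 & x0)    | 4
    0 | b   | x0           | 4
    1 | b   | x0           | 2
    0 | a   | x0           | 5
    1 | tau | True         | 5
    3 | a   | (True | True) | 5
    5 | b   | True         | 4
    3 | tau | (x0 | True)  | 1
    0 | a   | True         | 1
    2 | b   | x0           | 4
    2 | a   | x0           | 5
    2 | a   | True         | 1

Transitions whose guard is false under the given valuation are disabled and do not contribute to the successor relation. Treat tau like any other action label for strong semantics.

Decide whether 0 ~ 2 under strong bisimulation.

Answer: BISIMILAR

Working:
Bisimulation quotient by refinement:
  π0 = {{0,1,2,3,4,5}}
  π1 = {{0,2,4},{1},{3},{5}}
  π2 = {{0,2},{1},{3},{4},{5}}
5 equivalence class(es) (converged in 3)
0∈{0,2}, 2∈{0,2}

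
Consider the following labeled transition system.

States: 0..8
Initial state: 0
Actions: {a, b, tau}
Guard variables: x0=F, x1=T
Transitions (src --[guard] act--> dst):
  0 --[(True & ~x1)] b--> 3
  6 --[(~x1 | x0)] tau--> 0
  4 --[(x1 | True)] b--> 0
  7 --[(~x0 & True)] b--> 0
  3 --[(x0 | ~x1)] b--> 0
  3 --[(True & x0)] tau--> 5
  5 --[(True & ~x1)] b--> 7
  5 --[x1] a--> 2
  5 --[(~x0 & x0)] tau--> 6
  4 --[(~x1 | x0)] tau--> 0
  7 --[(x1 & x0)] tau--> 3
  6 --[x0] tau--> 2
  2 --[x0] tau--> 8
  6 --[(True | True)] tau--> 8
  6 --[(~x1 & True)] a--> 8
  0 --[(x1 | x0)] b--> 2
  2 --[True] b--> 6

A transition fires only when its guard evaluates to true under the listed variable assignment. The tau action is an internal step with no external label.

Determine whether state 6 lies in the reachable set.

Answer: REACHABLE

Working:
After dropping false guards: 6 live edges.
Layer 0: {0}
Layer 1: {2}  cumulative {0,2}
Layer 2: {6}  cumulative {0,2,6}
Layer 3: {8}  cumulative {0,2,6,8}
R = {0,2,6,8}
trace reaching 6: b·b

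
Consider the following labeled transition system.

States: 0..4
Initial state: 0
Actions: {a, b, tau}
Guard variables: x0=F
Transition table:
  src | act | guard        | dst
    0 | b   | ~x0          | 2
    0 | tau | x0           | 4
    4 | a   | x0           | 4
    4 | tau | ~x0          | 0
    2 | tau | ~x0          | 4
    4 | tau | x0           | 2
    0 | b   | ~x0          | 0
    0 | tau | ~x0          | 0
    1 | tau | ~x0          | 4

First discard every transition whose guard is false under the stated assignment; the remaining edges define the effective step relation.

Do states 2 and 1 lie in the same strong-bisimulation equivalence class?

Answer: BISIMILAR

Working:
Refine partition for ~:
  round 0: {{0,1,2,3,4}}
  round 1: {{0},{1,2,4},{3}}
  round 2: {{0},{1,2},{3},{4}}
stable after 3 split(s): 4 block(s)
class of 2: {1,2}; class of 1: {1,2}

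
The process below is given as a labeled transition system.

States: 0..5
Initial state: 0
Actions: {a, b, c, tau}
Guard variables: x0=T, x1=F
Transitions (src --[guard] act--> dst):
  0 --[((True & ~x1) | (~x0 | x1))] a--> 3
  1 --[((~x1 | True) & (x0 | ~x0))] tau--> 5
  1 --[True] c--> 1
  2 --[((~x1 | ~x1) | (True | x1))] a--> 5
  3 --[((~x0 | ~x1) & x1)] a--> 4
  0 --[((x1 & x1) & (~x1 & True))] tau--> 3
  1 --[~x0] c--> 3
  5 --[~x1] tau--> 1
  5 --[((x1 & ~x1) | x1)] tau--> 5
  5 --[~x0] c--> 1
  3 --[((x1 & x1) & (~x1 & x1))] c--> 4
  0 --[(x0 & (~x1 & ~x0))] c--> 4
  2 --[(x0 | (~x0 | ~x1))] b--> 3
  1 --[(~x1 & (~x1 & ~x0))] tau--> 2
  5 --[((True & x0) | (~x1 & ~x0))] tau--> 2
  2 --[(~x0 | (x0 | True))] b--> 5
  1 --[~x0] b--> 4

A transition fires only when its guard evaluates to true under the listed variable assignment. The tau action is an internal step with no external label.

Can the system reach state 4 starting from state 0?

Answer: UNREACHABLE

Analysis:
8 transition(s) survive guard evaluation.
Layer 0: {0}
Layer 1: {3}  cumulative {0,3}
Reach set: {0,3}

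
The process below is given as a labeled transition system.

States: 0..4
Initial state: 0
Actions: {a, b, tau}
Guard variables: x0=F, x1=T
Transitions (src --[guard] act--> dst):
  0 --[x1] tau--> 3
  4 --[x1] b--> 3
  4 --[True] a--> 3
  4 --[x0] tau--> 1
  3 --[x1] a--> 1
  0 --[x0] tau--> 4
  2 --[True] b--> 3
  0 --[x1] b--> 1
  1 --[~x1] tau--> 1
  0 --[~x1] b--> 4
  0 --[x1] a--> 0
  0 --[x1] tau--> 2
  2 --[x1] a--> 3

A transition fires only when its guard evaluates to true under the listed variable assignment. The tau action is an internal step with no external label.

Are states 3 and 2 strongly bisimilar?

Compute ~ classes (split until stable):
  P[0] = {{0,1,2,3,4}}
  P[1] = {{0},{1},{2,4},{3}}
4 equivalence class(es) (converged in 2)
class of 3: {3}; class of 2: {2,4}

Answer: NOT BISIMILAR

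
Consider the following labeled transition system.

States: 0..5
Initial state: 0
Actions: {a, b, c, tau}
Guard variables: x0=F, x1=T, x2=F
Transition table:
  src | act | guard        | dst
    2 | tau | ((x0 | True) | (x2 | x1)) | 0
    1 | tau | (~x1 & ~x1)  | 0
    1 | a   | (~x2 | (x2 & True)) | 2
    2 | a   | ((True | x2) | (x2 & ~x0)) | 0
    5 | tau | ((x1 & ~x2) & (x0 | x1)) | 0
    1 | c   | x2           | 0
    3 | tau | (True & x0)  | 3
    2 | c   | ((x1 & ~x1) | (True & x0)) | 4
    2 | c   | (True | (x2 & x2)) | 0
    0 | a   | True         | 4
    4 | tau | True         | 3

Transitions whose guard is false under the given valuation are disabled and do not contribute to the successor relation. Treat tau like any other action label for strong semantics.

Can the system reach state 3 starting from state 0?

Answer: REACHABLE

Trace:
7 transition(s) survive guard evaluation.
Layer 0: {0}
Layer 1: {4}  now seen {0,4}
Layer 2: {3}  now seen {0,3,4}
R = {0,3,4}
Path to 3: a·tau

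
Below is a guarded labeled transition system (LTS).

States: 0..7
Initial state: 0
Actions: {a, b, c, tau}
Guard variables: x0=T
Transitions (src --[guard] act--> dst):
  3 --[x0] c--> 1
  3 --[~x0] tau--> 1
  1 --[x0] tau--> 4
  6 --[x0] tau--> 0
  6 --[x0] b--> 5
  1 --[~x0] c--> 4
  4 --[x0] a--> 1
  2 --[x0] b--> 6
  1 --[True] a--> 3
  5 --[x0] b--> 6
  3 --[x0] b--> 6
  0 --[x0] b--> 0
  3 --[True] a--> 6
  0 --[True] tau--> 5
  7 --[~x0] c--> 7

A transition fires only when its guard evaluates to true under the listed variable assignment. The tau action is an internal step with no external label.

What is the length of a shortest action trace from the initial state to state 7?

Answer: UNREACHABLE

Working:
Layered search for 7:
  L0 = {0}
  L1 = {5}
  L2 = {6}
7 never appears.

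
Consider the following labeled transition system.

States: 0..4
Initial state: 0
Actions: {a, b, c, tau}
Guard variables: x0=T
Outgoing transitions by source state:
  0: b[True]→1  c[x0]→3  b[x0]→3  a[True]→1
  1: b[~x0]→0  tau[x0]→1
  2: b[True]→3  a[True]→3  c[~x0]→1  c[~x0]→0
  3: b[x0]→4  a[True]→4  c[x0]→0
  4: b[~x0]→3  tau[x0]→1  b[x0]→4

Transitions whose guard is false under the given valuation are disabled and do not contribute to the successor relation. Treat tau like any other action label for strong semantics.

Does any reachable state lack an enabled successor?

Answer: DEADLOCK-FREE

Analysis:
Reach set: {0,1,3,4}
  0: a→1  b→1  b→3  c→3  [4 out]
  1: tau→1  [1 out]
  3: a→4  b→4  c→0  [3 out]
  4: b→4  tau→1  [2 out]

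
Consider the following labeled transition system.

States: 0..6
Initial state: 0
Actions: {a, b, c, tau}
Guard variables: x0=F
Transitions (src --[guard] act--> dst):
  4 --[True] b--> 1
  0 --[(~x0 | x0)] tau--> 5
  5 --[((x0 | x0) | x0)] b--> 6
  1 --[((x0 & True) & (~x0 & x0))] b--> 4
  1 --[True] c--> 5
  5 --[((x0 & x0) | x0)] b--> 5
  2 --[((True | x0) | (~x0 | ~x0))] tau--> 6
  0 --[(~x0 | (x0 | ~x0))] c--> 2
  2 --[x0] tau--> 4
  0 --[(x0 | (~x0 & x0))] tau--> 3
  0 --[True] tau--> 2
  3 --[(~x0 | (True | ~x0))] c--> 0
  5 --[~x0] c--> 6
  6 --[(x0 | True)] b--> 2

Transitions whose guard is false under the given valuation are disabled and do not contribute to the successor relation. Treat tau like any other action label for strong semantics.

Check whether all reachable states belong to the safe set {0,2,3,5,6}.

Answer: INVARIANT HOLDS

Trace:
Safe = {0,2,3,5,6}
R = {0,2,5,6}
  0: safe
  2: safe
  5: safe
  6: safe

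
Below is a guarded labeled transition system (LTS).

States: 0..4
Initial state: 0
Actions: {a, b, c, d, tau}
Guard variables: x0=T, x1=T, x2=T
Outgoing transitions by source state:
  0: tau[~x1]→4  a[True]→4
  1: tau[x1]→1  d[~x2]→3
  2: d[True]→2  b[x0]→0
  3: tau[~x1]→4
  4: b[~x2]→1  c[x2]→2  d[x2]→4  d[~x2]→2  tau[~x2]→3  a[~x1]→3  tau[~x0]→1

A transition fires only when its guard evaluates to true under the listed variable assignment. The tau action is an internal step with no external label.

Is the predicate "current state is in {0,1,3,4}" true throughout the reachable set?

Answer: INVARIANT VIOLATED at state 2

Working:
Inv-set: {0,1,3,4}
Reachable = {0,2,4}
  0: ✓
  2: VIOLATES
  4: ✓
counterexample path to 2: a·c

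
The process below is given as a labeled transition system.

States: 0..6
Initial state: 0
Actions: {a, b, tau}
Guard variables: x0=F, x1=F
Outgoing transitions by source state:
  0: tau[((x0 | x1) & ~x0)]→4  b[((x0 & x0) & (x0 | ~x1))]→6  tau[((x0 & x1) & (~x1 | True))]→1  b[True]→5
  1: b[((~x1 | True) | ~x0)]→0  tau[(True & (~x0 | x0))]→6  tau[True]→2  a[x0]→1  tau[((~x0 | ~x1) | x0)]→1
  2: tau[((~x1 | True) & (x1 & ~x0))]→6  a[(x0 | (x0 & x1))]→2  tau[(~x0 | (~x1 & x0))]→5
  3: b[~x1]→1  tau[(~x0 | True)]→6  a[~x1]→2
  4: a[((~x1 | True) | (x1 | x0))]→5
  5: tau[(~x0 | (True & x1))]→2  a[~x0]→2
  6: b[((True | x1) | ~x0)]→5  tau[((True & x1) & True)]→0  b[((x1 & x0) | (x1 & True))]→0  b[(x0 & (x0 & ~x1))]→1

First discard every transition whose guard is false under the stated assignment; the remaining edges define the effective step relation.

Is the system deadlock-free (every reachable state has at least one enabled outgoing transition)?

Answer: DEADLOCK-FREE

Analysis:
R = {0,2,5}
  0: b→5  [1 out]
  2: tau→5  [1 out]
  5: a→2  tau→2  [2 out]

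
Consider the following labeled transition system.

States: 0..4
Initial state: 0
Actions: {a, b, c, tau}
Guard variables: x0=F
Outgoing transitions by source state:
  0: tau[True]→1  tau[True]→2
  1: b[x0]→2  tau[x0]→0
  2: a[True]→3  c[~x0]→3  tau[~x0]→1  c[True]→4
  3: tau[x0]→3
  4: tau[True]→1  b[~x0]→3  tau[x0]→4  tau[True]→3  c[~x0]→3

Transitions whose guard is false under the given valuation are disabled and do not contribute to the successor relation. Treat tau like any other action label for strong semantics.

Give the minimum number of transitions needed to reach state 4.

BFS to 4:
  L0 = {0}
  L1 = {1,2}
  L2 = {3,4}
depth(4)=2, e.g. tau·c

Answer: 2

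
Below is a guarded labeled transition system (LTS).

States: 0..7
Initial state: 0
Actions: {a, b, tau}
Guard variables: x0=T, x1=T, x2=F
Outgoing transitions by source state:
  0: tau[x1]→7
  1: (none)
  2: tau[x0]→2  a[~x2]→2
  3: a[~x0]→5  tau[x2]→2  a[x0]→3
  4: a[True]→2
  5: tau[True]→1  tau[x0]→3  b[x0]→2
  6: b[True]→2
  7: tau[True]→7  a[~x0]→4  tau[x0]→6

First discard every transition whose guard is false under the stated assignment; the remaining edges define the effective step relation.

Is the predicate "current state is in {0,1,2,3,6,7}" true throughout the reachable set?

Allowed set {0,1,2,3,6,7}
Reach set: {0,2,6,7}
  0: ok
  2: ok
  6: ok
  7: ok

Answer: INVARIANT HOLDS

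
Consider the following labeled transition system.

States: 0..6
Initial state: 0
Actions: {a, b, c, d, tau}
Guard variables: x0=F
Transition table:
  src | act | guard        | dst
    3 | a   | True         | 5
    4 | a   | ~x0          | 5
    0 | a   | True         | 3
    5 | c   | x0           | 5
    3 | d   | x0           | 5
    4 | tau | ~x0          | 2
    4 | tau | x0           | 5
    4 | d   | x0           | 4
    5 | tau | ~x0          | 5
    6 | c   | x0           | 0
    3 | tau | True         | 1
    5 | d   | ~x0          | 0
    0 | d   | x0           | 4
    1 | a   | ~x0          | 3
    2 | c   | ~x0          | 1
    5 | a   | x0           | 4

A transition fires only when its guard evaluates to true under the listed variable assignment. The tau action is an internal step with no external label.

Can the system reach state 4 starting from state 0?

After dropping false guards: 9 live edges.
depth 0: {0}
depth 1: {3}  now seen {0,3}
depth 2: {1,5}  now seen {0,1,3,5}
R = {0,1,3,5}

Answer: UNREACHABLE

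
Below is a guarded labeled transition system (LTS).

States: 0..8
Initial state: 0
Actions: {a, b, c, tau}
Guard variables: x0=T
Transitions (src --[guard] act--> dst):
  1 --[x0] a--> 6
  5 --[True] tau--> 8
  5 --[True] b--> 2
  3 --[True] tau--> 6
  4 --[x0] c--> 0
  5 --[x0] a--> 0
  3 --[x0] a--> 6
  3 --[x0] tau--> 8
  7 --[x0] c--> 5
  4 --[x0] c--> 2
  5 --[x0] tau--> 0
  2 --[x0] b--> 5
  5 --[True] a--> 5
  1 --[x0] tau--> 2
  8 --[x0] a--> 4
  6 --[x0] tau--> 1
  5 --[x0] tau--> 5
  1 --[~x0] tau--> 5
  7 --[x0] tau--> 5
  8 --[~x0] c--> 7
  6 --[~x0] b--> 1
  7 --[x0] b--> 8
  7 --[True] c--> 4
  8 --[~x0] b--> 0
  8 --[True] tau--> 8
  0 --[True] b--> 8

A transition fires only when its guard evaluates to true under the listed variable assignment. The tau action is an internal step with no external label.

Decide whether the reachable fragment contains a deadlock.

Answer: DEADLOCK-FREE

Working:
Reach set: {0,2,4,5,8}
  0: b→8  [deg 1]
  2: b→5  [deg 1]
  4: c→0  c→2  [deg 2]
  5: a→0  a→5  b→2  tau→0  tau→5  tau→8  [deg 6]
  8: a→4  tau→8  [deg 2]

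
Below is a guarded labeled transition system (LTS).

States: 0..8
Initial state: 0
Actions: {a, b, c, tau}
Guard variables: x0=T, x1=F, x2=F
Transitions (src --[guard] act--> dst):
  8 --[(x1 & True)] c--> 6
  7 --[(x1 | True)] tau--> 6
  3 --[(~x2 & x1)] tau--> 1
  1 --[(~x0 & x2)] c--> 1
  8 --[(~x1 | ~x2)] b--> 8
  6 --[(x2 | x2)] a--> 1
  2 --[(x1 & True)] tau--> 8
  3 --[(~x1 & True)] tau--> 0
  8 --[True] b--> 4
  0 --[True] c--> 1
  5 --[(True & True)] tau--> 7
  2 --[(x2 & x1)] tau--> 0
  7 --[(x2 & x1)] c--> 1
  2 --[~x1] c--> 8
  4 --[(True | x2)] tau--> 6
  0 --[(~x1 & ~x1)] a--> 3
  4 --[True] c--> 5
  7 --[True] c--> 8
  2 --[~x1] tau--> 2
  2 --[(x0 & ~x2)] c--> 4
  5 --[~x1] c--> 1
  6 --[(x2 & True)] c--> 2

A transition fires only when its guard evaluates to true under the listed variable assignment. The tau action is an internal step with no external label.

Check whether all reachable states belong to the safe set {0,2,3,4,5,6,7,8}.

Answer: INVARIANT VIOLATED at state 1

Analysis:
Safe = {0,2,3,4,5,6,7,8}
R = {0,1,3}
  0: safe
  1: ✗ unsafe
  3: safe
witness against invariant: c → 1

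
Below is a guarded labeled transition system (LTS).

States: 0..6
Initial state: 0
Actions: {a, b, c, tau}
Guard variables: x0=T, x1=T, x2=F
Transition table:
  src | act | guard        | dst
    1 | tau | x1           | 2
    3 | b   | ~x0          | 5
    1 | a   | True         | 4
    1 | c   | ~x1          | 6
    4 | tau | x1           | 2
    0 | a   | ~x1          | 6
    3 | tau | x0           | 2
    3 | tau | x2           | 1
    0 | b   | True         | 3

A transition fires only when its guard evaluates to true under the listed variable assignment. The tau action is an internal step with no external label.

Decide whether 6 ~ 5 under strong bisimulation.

Bisimulation quotient by refinement:
  round 0: {{0,1,2,3,4,5,6}}
  round 1: {{0},{1},{2,5,6},{3,4}}
stable after 2 split(s): 4 block(s)
class of 6: {2,5,6}; class of 5: {2,5,6}

Answer: BISIMILAR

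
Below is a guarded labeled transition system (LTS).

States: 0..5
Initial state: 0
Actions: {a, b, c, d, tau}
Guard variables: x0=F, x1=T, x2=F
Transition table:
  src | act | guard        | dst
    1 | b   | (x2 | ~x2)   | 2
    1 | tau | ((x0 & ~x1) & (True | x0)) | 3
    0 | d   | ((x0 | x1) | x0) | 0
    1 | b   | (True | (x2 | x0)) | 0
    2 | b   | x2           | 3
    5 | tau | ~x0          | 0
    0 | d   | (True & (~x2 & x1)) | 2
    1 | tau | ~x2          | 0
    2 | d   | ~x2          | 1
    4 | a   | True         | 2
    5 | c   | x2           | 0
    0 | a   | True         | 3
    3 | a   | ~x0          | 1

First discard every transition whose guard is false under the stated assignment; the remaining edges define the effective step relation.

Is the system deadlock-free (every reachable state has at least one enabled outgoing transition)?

Answer: DEADLOCK-FREE

Analysis:
Reach set: {0,1,2,3}
  0: a→3  d→0  d→2  [3 out]
  1: b→0  b→2  tau→0  [3 out]
  2: d→1  [1 out]
  3: a→1  [1 out]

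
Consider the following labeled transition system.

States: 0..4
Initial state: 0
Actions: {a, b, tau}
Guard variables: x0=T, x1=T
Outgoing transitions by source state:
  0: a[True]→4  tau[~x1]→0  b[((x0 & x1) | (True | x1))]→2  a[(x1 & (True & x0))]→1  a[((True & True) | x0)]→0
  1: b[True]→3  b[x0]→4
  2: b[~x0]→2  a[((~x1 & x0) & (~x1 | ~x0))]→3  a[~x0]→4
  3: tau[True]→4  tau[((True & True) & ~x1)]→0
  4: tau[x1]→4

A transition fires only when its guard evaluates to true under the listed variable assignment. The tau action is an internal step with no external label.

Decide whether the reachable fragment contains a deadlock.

R = {0,1,2,3,4}
  0: a→0  a→1  a→4  b→2  [4 out]
  1: b→3  b→4  [2 out]
  2: ∅  [no exit]
  3: tau→4  [1 out]
  4: tau→4  [1 out]
witness 2: b

Answer: DEADLOCK at state 2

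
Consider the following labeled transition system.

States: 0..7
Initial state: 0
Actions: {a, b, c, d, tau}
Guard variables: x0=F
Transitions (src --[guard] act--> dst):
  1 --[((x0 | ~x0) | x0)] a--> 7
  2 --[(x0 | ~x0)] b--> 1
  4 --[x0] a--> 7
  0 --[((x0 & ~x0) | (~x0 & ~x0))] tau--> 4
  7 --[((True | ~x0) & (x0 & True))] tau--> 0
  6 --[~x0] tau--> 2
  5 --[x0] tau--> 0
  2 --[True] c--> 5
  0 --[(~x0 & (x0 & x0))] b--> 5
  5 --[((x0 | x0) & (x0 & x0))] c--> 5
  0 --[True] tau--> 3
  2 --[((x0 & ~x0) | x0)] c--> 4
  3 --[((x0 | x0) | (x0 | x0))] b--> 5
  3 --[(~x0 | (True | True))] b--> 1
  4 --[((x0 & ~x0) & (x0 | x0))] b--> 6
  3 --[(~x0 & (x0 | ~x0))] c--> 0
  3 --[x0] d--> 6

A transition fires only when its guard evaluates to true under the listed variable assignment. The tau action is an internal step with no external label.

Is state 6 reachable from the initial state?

Answer: UNREACHABLE

Working:
8 transition(s) survive guard evaluation.
Layer 0: {0}
Layer 1: {3,4}  now seen {0,3,4}
Layer 2: {1}  now seen {0,1,3,4}
Layer 3: {7}  now seen {0,1,3,4,7}
R = {0,1,3,4,7}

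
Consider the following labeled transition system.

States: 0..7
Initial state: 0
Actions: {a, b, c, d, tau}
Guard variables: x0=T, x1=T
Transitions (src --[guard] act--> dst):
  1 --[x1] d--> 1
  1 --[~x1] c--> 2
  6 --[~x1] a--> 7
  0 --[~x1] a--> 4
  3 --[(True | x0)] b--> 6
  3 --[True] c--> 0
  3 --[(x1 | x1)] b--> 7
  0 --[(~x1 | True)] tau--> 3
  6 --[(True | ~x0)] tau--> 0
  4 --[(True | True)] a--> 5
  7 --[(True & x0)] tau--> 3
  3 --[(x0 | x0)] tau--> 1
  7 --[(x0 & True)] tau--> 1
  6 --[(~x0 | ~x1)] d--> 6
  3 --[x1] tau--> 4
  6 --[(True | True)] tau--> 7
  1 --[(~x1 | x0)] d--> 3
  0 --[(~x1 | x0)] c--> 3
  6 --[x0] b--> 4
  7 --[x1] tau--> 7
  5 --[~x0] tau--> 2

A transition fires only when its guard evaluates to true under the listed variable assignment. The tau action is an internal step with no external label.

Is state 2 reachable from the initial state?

Answer: UNREACHABLE

Trace:
Guard filter leaves 16 enabled edge(s).
L0 = {0}
L1 = {3}  now seen {0,3}
L2 = {1,4,6,7}  now seen {0,1,3,4,6,7}
L3 = {5}  now seen {0,1,3,4,5,6,7}
Reach set: {0,1,3,4,5,6,7}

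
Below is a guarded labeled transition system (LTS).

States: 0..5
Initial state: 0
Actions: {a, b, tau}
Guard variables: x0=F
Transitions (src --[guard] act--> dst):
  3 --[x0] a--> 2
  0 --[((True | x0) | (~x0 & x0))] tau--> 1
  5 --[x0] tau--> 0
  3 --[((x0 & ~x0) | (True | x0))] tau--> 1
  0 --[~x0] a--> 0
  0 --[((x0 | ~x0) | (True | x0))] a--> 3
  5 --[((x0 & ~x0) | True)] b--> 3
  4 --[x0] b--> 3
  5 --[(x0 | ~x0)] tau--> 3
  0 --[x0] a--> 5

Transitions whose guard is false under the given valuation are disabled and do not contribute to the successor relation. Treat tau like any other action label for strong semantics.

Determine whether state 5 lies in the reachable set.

6 transition(s) survive guard evaluation.
L0 = {0}
L1 = {1,3}  now seen {0,1,3}
Reach set: {0,1,3}

Answer: UNREACHABLE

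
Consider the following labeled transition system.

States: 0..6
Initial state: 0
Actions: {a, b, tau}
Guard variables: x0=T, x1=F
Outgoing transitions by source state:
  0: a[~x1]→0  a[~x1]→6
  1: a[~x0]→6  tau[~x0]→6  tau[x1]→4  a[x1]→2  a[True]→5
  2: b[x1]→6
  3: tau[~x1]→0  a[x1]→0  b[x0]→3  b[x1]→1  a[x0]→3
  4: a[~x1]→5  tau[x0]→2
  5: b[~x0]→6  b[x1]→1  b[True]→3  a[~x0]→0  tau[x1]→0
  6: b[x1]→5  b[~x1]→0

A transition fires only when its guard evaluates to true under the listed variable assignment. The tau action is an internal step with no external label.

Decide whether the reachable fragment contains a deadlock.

Reach set: {0,6}
  0: a→0  a→6  [2 out]
  6: b→0  [1 out]

Answer: DEADLOCK-FREE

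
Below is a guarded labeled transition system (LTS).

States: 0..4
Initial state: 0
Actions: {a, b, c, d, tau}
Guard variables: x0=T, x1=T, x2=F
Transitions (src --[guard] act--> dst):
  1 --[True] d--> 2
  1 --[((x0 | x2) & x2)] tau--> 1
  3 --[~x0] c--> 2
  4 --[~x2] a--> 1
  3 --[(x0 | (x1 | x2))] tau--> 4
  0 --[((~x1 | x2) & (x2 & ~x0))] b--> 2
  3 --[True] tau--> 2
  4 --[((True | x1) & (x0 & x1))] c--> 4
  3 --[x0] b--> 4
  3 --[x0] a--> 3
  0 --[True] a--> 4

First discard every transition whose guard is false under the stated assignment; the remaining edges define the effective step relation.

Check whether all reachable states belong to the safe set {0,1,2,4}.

Safe = {0,1,2,4}
Reach set: {0,1,2,4}
  0: ✓
  1: ✓
  2: ✓
  4: ✓

Answer: INVARIANT HOLDS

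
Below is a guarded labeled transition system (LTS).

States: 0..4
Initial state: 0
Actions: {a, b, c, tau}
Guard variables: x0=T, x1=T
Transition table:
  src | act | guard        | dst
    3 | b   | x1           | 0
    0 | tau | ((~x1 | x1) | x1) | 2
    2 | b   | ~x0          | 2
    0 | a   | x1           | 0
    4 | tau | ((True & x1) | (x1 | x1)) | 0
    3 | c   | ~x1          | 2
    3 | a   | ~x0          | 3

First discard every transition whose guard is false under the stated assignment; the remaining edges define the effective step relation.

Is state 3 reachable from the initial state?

Answer: UNREACHABLE

Trace:
4 transition(s) survive guard evaluation.
Layer 0: {0}
Layer 1: {2}  now seen {0,2}
R = {0,2}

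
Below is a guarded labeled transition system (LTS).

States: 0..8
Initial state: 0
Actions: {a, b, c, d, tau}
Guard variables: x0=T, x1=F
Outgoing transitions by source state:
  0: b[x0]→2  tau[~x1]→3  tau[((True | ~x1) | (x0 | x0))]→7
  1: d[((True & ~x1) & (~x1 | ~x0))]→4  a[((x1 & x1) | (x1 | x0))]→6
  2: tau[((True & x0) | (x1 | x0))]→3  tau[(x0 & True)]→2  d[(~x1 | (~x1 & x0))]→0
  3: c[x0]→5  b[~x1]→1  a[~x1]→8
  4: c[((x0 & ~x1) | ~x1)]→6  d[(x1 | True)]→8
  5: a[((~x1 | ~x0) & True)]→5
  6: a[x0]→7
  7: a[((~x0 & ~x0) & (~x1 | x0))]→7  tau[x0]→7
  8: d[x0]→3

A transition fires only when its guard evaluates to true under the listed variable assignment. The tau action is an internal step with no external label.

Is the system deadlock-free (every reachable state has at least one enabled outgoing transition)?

Reachable = {0,1,2,3,4,5,6,7,8}
  0: b→2  tau→3  tau→7  [3 out]
  1: a→6  d→4  [2 out]
  2: d→0  tau→2  tau→3  [3 out]
  3: a→8  b→1  c→5  [3 out]
  4: c→6  d→8  [2 out]
  5: a→5  [1 out]
  6: a→7  [1 out]
  7: tau→7  [1 out]
  8: d→3  [1 out]

Answer: DEADLOCK-FREE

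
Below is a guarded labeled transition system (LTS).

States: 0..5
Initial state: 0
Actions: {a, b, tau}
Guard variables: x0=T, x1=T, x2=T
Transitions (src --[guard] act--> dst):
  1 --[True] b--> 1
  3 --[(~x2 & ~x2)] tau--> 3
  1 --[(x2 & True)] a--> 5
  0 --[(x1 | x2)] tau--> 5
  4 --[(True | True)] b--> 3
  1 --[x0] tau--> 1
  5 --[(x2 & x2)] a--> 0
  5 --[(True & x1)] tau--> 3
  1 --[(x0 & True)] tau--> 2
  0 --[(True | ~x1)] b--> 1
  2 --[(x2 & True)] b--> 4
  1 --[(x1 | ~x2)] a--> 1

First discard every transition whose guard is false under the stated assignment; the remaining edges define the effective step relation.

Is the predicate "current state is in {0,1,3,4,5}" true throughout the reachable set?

Inv-set: {0,1,3,4,5}
Reach set: {0,1,2,3,4,5}
  0: ✓
  1: ✓
  2: ✗ unsafe
  3: ✓
  4: ✓
  5: ✓
witness against invariant: b·tau → 2

Answer: INVARIANT VIOLATED at state 2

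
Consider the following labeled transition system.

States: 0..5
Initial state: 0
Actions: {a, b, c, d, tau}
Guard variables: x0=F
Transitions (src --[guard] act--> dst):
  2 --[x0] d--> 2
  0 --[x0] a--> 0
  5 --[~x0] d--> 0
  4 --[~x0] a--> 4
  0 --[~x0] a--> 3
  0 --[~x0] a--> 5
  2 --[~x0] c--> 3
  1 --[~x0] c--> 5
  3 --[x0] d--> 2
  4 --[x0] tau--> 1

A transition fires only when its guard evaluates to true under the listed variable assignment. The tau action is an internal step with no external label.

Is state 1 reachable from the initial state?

After dropping false guards: 6 live edges.
L0 = {0}
L1 = {3,5}  total {0,3,5}
Reachable = {0,3,5}

Answer: UNREACHABLE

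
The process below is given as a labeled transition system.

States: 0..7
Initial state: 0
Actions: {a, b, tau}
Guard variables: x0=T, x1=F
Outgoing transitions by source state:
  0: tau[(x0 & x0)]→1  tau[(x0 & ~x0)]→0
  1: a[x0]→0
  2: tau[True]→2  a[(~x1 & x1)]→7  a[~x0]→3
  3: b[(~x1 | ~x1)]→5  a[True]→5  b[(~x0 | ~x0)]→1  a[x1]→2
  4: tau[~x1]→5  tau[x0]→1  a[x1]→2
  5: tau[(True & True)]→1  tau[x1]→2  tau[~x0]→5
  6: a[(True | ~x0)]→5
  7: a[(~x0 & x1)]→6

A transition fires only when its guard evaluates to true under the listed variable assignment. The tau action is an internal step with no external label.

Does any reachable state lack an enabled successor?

Reach set: {0,1}
  0: tau→1  [1 out]
  1: a→0  [1 out]

Answer: DEADLOCK-FREE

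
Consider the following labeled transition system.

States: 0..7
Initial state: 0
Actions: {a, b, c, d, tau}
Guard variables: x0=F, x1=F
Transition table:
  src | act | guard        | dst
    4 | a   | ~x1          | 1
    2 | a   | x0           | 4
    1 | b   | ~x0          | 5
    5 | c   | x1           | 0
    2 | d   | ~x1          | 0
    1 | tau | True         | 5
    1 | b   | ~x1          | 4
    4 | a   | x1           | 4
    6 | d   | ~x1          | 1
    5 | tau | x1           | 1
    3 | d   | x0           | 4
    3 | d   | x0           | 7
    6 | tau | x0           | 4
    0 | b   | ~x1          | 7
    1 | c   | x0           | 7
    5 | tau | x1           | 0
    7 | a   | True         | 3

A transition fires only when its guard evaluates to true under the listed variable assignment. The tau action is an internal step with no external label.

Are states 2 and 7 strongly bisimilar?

Answer: NOT BISIMILAR

Working:
Compute ~ classes (split until stable):
  π0 = {{0,1,2,3,4,5,6,7}}
  π1 = {{0},{1},{2,6},{3,5},{4,7}}
  π2 = {{0},{1},{2},{3,5},{4},{6},{7}}
7 equivalence class(es) (converged in 3)
class of 2: {2}; class of 7: {7}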